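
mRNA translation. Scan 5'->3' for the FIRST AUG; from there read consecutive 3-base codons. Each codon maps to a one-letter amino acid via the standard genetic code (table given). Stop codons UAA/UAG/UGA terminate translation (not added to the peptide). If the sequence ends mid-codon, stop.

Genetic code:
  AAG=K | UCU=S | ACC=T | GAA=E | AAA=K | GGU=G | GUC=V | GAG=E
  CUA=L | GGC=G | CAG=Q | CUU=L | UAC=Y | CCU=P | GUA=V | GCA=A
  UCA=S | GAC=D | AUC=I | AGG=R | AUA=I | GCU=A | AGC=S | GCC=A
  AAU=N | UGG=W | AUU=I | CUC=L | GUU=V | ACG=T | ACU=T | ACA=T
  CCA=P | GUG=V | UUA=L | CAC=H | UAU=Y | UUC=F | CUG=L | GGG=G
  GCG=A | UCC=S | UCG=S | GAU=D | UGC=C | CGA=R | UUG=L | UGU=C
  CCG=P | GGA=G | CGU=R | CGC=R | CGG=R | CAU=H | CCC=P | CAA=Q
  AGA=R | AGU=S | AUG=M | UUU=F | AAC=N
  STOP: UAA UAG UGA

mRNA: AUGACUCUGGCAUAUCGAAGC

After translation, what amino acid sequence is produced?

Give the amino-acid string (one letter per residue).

Answer: MTLAYRS

Derivation:
start AUG at pos 0
pos 0: AUG -> M; peptide=M
pos 3: ACU -> T; peptide=MT
pos 6: CUG -> L; peptide=MTL
pos 9: GCA -> A; peptide=MTLA
pos 12: UAU -> Y; peptide=MTLAY
pos 15: CGA -> R; peptide=MTLAYR
pos 18: AGC -> S; peptide=MTLAYRS
pos 21: only 0 nt remain (<3), stop (end of mRNA)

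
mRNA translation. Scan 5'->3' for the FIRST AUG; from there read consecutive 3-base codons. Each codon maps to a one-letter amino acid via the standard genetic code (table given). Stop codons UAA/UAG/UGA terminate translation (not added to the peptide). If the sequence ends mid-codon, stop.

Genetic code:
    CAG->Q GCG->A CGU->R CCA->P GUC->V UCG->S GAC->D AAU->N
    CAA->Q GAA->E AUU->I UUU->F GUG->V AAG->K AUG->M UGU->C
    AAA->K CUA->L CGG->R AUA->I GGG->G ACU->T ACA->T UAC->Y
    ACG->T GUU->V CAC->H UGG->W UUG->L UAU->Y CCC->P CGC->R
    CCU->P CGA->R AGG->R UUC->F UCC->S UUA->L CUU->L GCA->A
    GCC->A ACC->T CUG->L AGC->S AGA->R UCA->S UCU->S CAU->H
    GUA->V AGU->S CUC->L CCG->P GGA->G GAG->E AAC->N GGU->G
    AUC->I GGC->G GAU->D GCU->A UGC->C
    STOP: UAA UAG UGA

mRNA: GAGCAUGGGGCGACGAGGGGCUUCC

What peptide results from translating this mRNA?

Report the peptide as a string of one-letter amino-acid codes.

start AUG at pos 4
pos 4: AUG -> M; peptide=M
pos 7: GGG -> G; peptide=MG
pos 10: CGA -> R; peptide=MGR
pos 13: CGA -> R; peptide=MGRR
pos 16: GGG -> G; peptide=MGRRG
pos 19: GCU -> A; peptide=MGRRGA
pos 22: UCC -> S; peptide=MGRRGAS
pos 25: only 0 nt remain (<3), stop (end of mRNA)

Answer: MGRRGAS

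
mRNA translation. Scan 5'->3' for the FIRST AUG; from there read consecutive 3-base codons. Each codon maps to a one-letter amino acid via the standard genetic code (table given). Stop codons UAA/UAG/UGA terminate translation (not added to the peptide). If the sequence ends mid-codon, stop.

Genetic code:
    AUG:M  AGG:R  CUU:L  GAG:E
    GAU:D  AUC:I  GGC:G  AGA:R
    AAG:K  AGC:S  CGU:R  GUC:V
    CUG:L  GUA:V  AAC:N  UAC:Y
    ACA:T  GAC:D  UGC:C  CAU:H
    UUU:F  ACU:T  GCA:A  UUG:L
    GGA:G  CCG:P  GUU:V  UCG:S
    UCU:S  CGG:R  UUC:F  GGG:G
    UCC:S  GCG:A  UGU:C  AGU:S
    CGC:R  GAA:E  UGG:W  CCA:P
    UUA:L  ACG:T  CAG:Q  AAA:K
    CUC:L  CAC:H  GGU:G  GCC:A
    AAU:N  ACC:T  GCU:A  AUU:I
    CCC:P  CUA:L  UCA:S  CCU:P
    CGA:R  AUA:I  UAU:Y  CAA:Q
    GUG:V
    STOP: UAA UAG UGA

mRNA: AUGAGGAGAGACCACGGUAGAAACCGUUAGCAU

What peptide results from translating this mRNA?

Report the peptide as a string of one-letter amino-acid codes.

start AUG at pos 0
pos 0: AUG -> M; peptide=M
pos 3: AGG -> R; peptide=MR
pos 6: AGA -> R; peptide=MRR
pos 9: GAC -> D; peptide=MRRD
pos 12: CAC -> H; peptide=MRRDH
pos 15: GGU -> G; peptide=MRRDHG
pos 18: AGA -> R; peptide=MRRDHGR
pos 21: AAC -> N; peptide=MRRDHGRN
pos 24: CGU -> R; peptide=MRRDHGRNR
pos 27: UAG -> STOP

Answer: MRRDHGRNR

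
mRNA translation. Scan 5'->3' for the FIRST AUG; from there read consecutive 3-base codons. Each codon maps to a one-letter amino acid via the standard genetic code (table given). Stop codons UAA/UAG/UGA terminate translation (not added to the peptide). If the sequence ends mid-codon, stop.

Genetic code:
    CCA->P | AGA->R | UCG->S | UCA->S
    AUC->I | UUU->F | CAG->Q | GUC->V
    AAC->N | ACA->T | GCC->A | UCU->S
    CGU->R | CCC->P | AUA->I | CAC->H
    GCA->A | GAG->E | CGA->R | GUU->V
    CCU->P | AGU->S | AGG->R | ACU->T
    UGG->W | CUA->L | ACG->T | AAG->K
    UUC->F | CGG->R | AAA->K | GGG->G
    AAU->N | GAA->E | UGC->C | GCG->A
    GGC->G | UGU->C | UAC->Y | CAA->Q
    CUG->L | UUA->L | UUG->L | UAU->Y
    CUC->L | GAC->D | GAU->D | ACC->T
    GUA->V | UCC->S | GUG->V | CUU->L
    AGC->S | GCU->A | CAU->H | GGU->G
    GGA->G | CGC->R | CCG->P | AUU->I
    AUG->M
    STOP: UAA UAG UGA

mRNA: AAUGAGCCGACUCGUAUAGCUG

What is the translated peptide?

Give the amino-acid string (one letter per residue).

start AUG at pos 1
pos 1: AUG -> M; peptide=M
pos 4: AGC -> S; peptide=MS
pos 7: CGA -> R; peptide=MSR
pos 10: CUC -> L; peptide=MSRL
pos 13: GUA -> V; peptide=MSRLV
pos 16: UAG -> STOP

Answer: MSRLV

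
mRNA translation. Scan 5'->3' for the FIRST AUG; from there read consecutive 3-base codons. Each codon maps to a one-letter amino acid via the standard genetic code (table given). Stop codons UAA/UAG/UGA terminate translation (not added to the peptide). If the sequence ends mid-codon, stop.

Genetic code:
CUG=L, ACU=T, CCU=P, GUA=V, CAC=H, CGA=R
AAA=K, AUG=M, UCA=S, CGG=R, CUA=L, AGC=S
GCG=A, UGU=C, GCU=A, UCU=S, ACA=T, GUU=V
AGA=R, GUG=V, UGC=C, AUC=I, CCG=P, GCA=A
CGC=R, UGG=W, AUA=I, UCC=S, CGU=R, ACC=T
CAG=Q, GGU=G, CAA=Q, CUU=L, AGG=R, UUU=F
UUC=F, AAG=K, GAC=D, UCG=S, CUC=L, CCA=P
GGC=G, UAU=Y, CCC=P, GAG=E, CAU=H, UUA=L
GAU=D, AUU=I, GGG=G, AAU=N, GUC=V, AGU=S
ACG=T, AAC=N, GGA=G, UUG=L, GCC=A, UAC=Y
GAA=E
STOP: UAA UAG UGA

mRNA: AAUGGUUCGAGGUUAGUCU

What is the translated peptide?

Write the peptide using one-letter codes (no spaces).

Answer: MVRG

Derivation:
start AUG at pos 1
pos 1: AUG -> M; peptide=M
pos 4: GUU -> V; peptide=MV
pos 7: CGA -> R; peptide=MVR
pos 10: GGU -> G; peptide=MVRG
pos 13: UAG -> STOP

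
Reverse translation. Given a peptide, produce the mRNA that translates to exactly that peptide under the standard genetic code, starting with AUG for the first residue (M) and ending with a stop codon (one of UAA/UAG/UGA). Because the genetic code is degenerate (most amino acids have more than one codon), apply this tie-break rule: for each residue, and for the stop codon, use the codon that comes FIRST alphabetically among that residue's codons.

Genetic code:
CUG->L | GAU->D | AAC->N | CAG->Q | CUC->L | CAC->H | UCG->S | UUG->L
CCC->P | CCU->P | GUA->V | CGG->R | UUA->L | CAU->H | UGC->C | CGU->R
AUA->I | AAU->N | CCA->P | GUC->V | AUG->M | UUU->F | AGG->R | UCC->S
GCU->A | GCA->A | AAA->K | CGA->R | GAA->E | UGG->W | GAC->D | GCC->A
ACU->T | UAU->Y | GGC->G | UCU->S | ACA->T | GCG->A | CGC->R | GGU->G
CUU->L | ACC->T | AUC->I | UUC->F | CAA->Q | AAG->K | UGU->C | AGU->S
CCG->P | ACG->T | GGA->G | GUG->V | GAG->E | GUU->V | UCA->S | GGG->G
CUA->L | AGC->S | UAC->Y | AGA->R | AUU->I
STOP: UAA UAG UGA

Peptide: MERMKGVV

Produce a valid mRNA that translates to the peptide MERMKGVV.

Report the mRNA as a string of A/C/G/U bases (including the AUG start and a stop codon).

Answer: mRNA: AUGGAAAGAAUGAAAGGAGUAGUAUAA

Derivation:
residue 1: M -> AUG (start codon)
residue 2: E codons sorted = GAA,GAG -> pick first = GAA
residue 3: R codons sorted = AGA,AGG,CGA,CGC,CGG,CGU -> pick first = AGA
residue 4: M -> AUG (only codon)
residue 5: K codons sorted = AAA,AAG -> pick first = AAA
residue 6: G codons sorted = GGA,GGC,GGG,GGU -> pick first = GGA
residue 7: V codons sorted = GUA,GUC,GUG,GUU -> pick first = GUA
residue 8: V codons sorted = GUA,GUC,GUG,GUU -> pick first = GUA
terminator: stop codons sorted = UAA,UAG,UGA -> pick first = UAA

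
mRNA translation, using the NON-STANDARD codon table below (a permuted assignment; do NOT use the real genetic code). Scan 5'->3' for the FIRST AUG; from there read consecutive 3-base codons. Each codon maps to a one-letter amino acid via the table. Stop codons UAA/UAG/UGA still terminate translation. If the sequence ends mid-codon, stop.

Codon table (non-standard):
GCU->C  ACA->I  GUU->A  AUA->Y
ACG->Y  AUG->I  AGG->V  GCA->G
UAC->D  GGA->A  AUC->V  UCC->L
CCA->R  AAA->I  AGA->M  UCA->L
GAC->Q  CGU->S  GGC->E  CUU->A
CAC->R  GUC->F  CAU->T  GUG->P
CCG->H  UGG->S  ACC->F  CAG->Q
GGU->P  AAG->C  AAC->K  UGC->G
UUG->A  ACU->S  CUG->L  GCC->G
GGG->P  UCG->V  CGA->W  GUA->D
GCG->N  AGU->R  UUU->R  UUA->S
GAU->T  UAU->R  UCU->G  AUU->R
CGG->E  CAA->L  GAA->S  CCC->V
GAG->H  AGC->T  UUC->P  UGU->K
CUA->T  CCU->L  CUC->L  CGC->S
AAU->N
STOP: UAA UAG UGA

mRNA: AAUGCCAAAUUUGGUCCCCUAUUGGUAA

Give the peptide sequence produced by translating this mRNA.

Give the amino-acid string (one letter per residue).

Answer: IRNAFVRS

Derivation:
start AUG at pos 1
pos 1: AUG -> I; peptide=I
pos 4: CCA -> R; peptide=IR
pos 7: AAU -> N; peptide=IRN
pos 10: UUG -> A; peptide=IRNA
pos 13: GUC -> F; peptide=IRNAF
pos 16: CCC -> V; peptide=IRNAFV
pos 19: UAU -> R; peptide=IRNAFVR
pos 22: UGG -> S; peptide=IRNAFVRS
pos 25: UAA -> STOP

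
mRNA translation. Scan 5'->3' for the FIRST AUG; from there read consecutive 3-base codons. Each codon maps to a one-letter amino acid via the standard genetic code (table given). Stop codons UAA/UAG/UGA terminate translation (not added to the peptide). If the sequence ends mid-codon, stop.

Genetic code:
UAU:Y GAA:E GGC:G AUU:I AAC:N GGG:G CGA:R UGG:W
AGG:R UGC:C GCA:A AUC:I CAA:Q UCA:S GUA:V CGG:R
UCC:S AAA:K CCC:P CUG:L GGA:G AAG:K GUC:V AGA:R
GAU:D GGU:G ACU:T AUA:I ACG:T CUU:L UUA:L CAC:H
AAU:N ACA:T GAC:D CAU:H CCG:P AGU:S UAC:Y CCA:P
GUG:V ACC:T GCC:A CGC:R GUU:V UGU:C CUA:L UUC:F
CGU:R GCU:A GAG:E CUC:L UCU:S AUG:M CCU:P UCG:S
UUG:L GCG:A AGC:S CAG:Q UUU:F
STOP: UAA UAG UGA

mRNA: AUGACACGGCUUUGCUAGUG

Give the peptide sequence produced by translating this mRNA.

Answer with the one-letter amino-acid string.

Answer: MTRLC

Derivation:
start AUG at pos 0
pos 0: AUG -> M; peptide=M
pos 3: ACA -> T; peptide=MT
pos 6: CGG -> R; peptide=MTR
pos 9: CUU -> L; peptide=MTRL
pos 12: UGC -> C; peptide=MTRLC
pos 15: UAG -> STOP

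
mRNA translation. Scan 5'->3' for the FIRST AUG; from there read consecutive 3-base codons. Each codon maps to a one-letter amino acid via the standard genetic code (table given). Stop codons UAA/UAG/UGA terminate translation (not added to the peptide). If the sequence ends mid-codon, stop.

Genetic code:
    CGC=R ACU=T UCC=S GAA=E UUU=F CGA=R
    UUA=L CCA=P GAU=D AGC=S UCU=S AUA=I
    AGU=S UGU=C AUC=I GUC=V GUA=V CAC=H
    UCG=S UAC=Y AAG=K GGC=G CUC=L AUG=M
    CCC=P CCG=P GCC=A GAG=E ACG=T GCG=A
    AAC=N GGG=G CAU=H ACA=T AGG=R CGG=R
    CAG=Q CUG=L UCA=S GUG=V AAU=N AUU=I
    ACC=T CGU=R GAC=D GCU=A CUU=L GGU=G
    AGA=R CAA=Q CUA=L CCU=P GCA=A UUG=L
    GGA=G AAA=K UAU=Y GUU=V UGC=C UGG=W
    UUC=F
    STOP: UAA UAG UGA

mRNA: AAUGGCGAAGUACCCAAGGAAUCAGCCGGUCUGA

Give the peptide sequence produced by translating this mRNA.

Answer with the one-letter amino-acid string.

start AUG at pos 1
pos 1: AUG -> M; peptide=M
pos 4: GCG -> A; peptide=MA
pos 7: AAG -> K; peptide=MAK
pos 10: UAC -> Y; peptide=MAKY
pos 13: CCA -> P; peptide=MAKYP
pos 16: AGG -> R; peptide=MAKYPR
pos 19: AAU -> N; peptide=MAKYPRN
pos 22: CAG -> Q; peptide=MAKYPRNQ
pos 25: CCG -> P; peptide=MAKYPRNQP
pos 28: GUC -> V; peptide=MAKYPRNQPV
pos 31: UGA -> STOP

Answer: MAKYPRNQPV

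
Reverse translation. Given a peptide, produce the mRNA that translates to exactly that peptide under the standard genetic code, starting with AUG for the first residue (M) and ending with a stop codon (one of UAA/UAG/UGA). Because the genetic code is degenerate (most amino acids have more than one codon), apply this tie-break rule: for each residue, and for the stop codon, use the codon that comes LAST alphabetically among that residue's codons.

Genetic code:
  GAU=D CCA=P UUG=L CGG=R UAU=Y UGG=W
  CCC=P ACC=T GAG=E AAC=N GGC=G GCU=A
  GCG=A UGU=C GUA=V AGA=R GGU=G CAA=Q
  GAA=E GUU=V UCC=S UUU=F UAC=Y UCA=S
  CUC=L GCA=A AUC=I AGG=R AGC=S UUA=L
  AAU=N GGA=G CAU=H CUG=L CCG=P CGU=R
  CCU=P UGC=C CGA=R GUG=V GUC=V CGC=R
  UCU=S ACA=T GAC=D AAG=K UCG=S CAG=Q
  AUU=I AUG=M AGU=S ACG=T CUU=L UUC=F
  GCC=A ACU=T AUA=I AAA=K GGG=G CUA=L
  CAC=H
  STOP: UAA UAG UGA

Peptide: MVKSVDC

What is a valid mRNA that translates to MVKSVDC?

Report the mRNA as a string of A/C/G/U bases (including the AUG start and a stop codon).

residue 1: M -> AUG (start codon)
residue 2: V codons sorted = GUA,GUC,GUG,GUU -> pick last = GUU
residue 3: K codons sorted = AAA,AAG -> pick last = AAG
residue 4: S codons sorted = AGC,AGU,UCA,UCC,UCG,UCU -> pick last = UCU
residue 5: V codons sorted = GUA,GUC,GUG,GUU -> pick last = GUU
residue 6: D codons sorted = GAC,GAU -> pick last = GAU
residue 7: C codons sorted = UGC,UGU -> pick last = UGU
terminator: stop codons sorted = UAA,UAG,UGA -> pick last = UGA

Answer: mRNA: AUGGUUAAGUCUGUUGAUUGUUGA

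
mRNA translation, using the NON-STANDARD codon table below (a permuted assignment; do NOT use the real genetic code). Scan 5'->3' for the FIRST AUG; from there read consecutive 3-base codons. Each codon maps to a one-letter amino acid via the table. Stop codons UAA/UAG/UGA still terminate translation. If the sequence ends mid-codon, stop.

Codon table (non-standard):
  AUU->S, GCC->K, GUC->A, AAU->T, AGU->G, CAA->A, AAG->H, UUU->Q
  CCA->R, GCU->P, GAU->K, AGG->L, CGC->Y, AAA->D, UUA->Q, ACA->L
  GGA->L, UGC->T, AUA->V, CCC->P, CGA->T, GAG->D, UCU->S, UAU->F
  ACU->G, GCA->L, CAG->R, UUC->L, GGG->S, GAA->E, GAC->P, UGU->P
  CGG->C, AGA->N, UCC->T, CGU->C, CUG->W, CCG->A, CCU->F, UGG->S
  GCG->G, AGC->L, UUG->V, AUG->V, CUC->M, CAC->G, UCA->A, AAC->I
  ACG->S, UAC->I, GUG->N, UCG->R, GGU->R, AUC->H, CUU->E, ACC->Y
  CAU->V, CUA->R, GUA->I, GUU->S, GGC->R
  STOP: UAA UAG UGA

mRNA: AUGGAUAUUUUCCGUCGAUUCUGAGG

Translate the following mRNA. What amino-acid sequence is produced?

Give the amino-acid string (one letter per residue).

start AUG at pos 0
pos 0: AUG -> V; peptide=V
pos 3: GAU -> K; peptide=VK
pos 6: AUU -> S; peptide=VKS
pos 9: UUC -> L; peptide=VKSL
pos 12: CGU -> C; peptide=VKSLC
pos 15: CGA -> T; peptide=VKSLCT
pos 18: UUC -> L; peptide=VKSLCTL
pos 21: UGA -> STOP

Answer: VKSLCTL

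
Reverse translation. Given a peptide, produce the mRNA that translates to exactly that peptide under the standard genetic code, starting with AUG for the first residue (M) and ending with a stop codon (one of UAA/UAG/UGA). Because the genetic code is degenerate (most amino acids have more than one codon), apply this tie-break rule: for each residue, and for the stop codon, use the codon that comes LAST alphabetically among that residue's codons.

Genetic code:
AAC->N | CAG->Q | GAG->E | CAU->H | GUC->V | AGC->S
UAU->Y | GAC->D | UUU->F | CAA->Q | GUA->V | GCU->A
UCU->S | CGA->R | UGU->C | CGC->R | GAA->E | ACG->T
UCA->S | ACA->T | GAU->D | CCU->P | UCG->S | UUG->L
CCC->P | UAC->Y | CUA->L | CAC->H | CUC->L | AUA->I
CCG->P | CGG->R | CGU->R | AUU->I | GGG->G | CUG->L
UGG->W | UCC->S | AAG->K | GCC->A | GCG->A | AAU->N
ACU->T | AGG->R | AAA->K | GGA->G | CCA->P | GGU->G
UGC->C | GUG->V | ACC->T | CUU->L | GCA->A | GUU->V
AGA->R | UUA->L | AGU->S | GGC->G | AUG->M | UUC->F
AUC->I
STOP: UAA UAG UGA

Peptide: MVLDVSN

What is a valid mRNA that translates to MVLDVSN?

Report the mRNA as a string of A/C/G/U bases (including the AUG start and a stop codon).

residue 1: M -> AUG (start codon)
residue 2: V codons sorted = GUA,GUC,GUG,GUU -> pick last = GUU
residue 3: L codons sorted = CUA,CUC,CUG,CUU,UUA,UUG -> pick last = UUG
residue 4: D codons sorted = GAC,GAU -> pick last = GAU
residue 5: V codons sorted = GUA,GUC,GUG,GUU -> pick last = GUU
residue 6: S codons sorted = AGC,AGU,UCA,UCC,UCG,UCU -> pick last = UCU
residue 7: N codons sorted = AAC,AAU -> pick last = AAU
terminator: stop codons sorted = UAA,UAG,UGA -> pick last = UGA

Answer: mRNA: AUGGUUUUGGAUGUUUCUAAUUGA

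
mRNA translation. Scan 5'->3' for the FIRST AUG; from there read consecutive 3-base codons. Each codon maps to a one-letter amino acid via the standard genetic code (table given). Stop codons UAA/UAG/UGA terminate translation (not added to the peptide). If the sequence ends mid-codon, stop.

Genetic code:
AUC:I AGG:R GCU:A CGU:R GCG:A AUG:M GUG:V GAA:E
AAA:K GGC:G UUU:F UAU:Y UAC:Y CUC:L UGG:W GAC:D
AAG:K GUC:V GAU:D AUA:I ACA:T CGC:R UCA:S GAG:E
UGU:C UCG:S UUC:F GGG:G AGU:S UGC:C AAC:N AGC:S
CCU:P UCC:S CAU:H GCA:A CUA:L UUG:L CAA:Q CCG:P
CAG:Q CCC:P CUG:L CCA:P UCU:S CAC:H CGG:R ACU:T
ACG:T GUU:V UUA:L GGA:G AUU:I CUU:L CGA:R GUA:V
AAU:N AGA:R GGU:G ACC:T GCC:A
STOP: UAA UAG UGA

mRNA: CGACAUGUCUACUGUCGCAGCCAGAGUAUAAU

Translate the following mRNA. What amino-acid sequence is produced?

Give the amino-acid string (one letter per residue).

Answer: MSTVAARV

Derivation:
start AUG at pos 4
pos 4: AUG -> M; peptide=M
pos 7: UCU -> S; peptide=MS
pos 10: ACU -> T; peptide=MST
pos 13: GUC -> V; peptide=MSTV
pos 16: GCA -> A; peptide=MSTVA
pos 19: GCC -> A; peptide=MSTVAA
pos 22: AGA -> R; peptide=MSTVAAR
pos 25: GUA -> V; peptide=MSTVAARV
pos 28: UAA -> STOP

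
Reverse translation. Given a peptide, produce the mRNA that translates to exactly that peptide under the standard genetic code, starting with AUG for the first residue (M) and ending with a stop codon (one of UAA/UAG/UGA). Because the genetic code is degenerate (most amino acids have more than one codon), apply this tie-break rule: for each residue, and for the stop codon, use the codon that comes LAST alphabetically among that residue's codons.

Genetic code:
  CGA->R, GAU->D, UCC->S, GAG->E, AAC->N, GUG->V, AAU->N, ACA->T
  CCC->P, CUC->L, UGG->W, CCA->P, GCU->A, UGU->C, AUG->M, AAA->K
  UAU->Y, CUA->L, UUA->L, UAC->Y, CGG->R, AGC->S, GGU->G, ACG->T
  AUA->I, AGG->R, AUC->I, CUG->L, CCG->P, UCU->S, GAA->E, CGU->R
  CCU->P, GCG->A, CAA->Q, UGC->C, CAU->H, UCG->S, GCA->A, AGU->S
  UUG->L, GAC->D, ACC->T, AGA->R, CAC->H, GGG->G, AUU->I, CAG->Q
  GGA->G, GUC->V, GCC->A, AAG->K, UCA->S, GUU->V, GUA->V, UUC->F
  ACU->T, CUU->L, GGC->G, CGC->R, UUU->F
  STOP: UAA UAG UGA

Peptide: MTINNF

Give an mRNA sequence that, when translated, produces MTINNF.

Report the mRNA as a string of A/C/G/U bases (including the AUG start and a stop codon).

Answer: mRNA: AUGACUAUUAAUAAUUUUUGA

Derivation:
residue 1: M -> AUG (start codon)
residue 2: T codons sorted = ACA,ACC,ACG,ACU -> pick last = ACU
residue 3: I codons sorted = AUA,AUC,AUU -> pick last = AUU
residue 4: N codons sorted = AAC,AAU -> pick last = AAU
residue 5: N codons sorted = AAC,AAU -> pick last = AAU
residue 6: F codons sorted = UUC,UUU -> pick last = UUU
terminator: stop codons sorted = UAA,UAG,UGA -> pick last = UGA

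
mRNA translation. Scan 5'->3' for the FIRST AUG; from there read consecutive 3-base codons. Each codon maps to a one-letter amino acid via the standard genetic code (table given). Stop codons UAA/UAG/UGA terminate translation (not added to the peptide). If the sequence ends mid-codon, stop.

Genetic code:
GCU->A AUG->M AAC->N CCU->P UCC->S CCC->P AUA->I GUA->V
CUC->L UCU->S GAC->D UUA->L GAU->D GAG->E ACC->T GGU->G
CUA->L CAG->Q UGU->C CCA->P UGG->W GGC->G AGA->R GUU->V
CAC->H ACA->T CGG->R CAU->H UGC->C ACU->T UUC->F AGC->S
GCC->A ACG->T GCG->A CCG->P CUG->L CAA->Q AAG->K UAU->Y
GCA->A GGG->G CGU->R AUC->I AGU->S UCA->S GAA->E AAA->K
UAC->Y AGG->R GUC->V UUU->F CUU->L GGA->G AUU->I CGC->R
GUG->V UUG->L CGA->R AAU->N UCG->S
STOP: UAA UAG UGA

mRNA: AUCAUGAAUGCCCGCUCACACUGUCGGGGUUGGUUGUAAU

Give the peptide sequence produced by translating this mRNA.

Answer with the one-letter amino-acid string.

Answer: MNARSHCRGWL

Derivation:
start AUG at pos 3
pos 3: AUG -> M; peptide=M
pos 6: AAU -> N; peptide=MN
pos 9: GCC -> A; peptide=MNA
pos 12: CGC -> R; peptide=MNAR
pos 15: UCA -> S; peptide=MNARS
pos 18: CAC -> H; peptide=MNARSH
pos 21: UGU -> C; peptide=MNARSHC
pos 24: CGG -> R; peptide=MNARSHCR
pos 27: GGU -> G; peptide=MNARSHCRG
pos 30: UGG -> W; peptide=MNARSHCRGW
pos 33: UUG -> L; peptide=MNARSHCRGWL
pos 36: UAA -> STOP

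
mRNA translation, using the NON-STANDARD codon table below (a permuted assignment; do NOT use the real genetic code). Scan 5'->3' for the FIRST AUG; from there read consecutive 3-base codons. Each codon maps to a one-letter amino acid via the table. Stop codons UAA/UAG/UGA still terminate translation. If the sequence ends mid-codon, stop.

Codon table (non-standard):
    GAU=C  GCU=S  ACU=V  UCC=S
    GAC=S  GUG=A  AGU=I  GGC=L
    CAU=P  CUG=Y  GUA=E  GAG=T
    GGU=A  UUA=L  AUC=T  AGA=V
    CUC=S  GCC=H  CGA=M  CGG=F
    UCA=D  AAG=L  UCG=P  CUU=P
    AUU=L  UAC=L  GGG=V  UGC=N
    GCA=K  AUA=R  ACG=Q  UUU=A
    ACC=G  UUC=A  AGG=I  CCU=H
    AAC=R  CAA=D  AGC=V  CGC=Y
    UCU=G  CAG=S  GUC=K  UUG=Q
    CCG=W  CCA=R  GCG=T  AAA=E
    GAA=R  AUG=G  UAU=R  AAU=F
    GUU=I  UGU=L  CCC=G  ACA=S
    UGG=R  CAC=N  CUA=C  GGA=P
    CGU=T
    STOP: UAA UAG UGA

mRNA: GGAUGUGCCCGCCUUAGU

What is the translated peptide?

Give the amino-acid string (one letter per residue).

Answer: GNWH

Derivation:
start AUG at pos 2
pos 2: AUG -> G; peptide=G
pos 5: UGC -> N; peptide=GN
pos 8: CCG -> W; peptide=GNW
pos 11: CCU -> H; peptide=GNWH
pos 14: UAG -> STOP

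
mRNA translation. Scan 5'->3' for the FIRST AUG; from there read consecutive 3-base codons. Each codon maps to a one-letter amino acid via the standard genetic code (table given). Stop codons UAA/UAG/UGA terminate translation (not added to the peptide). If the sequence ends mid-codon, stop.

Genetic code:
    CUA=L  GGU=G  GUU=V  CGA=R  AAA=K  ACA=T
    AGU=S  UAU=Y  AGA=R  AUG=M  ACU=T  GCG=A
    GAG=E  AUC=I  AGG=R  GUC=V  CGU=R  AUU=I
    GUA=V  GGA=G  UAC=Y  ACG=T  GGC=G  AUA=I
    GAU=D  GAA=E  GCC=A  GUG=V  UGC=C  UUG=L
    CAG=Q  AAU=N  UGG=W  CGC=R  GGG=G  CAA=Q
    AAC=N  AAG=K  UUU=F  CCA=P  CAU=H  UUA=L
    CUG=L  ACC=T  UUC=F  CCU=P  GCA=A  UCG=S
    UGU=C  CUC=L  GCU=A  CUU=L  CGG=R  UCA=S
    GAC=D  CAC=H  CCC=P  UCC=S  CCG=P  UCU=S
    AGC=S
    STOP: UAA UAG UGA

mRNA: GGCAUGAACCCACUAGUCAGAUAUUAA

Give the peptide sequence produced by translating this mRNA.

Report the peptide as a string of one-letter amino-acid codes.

start AUG at pos 3
pos 3: AUG -> M; peptide=M
pos 6: AAC -> N; peptide=MN
pos 9: CCA -> P; peptide=MNP
pos 12: CUA -> L; peptide=MNPL
pos 15: GUC -> V; peptide=MNPLV
pos 18: AGA -> R; peptide=MNPLVR
pos 21: UAU -> Y; peptide=MNPLVRY
pos 24: UAA -> STOP

Answer: MNPLVRY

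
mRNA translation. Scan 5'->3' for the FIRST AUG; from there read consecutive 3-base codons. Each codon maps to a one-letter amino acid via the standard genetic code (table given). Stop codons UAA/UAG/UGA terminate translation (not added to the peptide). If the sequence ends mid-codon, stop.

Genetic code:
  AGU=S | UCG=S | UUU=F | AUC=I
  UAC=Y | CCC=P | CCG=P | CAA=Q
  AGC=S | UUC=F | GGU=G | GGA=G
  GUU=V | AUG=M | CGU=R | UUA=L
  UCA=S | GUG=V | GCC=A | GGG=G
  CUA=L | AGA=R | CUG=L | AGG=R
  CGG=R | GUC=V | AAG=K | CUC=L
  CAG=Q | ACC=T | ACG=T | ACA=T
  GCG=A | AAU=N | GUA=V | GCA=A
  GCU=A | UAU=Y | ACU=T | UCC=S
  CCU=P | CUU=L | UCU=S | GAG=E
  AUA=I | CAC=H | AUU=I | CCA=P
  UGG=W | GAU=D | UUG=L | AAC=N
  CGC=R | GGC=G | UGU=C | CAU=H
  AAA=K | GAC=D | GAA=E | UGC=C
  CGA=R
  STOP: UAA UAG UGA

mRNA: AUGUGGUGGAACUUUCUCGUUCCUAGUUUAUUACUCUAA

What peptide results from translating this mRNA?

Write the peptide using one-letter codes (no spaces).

Answer: MWWNFLVPSLLL

Derivation:
start AUG at pos 0
pos 0: AUG -> M; peptide=M
pos 3: UGG -> W; peptide=MW
pos 6: UGG -> W; peptide=MWW
pos 9: AAC -> N; peptide=MWWN
pos 12: UUU -> F; peptide=MWWNF
pos 15: CUC -> L; peptide=MWWNFL
pos 18: GUU -> V; peptide=MWWNFLV
pos 21: CCU -> P; peptide=MWWNFLVP
pos 24: AGU -> S; peptide=MWWNFLVPS
pos 27: UUA -> L; peptide=MWWNFLVPSL
pos 30: UUA -> L; peptide=MWWNFLVPSLL
pos 33: CUC -> L; peptide=MWWNFLVPSLLL
pos 36: UAA -> STOP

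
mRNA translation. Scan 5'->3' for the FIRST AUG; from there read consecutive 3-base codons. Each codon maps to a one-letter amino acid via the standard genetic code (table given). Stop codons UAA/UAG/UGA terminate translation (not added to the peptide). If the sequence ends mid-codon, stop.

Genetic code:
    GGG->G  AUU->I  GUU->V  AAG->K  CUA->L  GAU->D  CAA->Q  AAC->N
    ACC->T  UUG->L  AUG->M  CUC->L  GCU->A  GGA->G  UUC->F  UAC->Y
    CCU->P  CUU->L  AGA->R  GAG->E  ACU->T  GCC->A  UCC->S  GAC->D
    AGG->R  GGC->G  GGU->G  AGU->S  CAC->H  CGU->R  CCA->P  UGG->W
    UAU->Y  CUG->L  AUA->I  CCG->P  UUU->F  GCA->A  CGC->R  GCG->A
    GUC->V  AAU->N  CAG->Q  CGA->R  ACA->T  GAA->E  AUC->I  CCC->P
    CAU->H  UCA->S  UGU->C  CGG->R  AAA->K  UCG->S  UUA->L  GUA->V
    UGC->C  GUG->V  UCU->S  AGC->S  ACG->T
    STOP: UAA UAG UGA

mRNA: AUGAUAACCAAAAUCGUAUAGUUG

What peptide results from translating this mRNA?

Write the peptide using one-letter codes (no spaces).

Answer: MITKIV

Derivation:
start AUG at pos 0
pos 0: AUG -> M; peptide=M
pos 3: AUA -> I; peptide=MI
pos 6: ACC -> T; peptide=MIT
pos 9: AAA -> K; peptide=MITK
pos 12: AUC -> I; peptide=MITKI
pos 15: GUA -> V; peptide=MITKIV
pos 18: UAG -> STOP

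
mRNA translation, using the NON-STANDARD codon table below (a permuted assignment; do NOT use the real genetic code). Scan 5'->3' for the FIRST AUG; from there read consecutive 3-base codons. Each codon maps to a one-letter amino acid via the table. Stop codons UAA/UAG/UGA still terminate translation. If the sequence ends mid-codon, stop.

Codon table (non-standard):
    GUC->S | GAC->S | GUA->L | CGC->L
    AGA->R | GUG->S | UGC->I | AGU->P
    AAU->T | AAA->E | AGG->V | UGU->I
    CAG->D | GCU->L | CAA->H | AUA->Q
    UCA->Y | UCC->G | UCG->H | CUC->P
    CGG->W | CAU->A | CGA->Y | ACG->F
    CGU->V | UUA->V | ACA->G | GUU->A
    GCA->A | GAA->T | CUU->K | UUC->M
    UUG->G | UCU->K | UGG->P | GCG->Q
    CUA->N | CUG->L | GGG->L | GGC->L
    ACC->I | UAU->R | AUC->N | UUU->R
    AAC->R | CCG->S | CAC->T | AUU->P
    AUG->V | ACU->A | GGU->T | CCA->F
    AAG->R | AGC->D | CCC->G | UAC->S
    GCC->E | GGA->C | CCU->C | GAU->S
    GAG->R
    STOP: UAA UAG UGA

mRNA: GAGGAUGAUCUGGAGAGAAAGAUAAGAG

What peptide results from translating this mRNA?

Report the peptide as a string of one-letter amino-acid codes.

start AUG at pos 4
pos 4: AUG -> V; peptide=V
pos 7: AUC -> N; peptide=VN
pos 10: UGG -> P; peptide=VNP
pos 13: AGA -> R; peptide=VNPR
pos 16: GAA -> T; peptide=VNPRT
pos 19: AGA -> R; peptide=VNPRTR
pos 22: UAA -> STOP

Answer: VNPRTR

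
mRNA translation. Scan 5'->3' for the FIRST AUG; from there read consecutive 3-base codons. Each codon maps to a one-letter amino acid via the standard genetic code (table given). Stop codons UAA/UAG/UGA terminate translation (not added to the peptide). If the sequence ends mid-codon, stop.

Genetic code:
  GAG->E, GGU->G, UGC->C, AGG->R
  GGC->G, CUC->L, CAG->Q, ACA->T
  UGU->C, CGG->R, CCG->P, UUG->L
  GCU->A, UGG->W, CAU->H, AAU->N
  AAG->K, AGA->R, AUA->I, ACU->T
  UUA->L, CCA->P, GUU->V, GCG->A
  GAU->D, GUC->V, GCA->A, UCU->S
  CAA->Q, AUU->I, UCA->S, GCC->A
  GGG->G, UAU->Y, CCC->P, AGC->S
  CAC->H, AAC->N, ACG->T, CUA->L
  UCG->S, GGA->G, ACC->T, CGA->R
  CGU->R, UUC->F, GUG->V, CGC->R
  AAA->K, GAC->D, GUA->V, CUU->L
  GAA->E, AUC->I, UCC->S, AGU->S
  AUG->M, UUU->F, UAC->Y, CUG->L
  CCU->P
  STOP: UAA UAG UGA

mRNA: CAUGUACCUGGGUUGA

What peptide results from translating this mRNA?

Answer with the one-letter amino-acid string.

start AUG at pos 1
pos 1: AUG -> M; peptide=M
pos 4: UAC -> Y; peptide=MY
pos 7: CUG -> L; peptide=MYL
pos 10: GGU -> G; peptide=MYLG
pos 13: UGA -> STOP

Answer: MYLG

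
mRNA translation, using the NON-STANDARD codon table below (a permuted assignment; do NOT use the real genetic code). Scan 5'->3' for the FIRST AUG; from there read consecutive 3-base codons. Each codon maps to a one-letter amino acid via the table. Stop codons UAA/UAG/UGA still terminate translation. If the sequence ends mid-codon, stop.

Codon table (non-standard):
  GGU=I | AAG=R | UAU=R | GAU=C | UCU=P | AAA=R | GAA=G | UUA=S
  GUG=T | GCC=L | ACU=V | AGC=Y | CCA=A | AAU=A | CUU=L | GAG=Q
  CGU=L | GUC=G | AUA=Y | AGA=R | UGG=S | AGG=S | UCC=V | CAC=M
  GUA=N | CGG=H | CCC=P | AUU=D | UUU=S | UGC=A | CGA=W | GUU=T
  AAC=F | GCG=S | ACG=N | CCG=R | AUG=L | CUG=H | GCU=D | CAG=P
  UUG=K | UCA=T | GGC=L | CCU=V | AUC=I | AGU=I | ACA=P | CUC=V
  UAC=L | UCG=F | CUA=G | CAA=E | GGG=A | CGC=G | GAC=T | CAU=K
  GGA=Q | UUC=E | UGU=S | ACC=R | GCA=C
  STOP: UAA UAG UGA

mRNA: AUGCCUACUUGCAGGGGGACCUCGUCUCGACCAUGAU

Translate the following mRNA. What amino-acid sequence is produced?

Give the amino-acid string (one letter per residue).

Answer: LVVASARFPWA

Derivation:
start AUG at pos 0
pos 0: AUG -> L; peptide=L
pos 3: CCU -> V; peptide=LV
pos 6: ACU -> V; peptide=LVV
pos 9: UGC -> A; peptide=LVVA
pos 12: AGG -> S; peptide=LVVAS
pos 15: GGG -> A; peptide=LVVASA
pos 18: ACC -> R; peptide=LVVASAR
pos 21: UCG -> F; peptide=LVVASARF
pos 24: UCU -> P; peptide=LVVASARFP
pos 27: CGA -> W; peptide=LVVASARFPW
pos 30: CCA -> A; peptide=LVVASARFPWA
pos 33: UGA -> STOP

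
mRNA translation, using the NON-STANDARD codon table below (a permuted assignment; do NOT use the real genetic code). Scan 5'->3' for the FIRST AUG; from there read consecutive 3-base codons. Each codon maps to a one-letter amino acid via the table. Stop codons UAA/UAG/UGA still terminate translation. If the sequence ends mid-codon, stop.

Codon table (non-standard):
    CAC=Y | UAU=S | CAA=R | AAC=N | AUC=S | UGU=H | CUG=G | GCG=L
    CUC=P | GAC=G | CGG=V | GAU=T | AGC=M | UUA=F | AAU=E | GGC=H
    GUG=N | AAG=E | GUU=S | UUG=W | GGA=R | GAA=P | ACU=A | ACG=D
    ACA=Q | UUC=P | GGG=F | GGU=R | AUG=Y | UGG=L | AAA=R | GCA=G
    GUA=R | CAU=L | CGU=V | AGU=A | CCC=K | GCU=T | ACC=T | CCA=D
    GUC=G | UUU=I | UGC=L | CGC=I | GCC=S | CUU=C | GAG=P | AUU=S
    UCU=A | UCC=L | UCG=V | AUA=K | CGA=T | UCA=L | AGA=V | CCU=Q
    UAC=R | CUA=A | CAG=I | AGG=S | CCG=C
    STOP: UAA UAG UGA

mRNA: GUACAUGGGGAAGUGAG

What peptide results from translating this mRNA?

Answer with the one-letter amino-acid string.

start AUG at pos 4
pos 4: AUG -> Y; peptide=Y
pos 7: GGG -> F; peptide=YF
pos 10: AAG -> E; peptide=YFE
pos 13: UGA -> STOP

Answer: YFE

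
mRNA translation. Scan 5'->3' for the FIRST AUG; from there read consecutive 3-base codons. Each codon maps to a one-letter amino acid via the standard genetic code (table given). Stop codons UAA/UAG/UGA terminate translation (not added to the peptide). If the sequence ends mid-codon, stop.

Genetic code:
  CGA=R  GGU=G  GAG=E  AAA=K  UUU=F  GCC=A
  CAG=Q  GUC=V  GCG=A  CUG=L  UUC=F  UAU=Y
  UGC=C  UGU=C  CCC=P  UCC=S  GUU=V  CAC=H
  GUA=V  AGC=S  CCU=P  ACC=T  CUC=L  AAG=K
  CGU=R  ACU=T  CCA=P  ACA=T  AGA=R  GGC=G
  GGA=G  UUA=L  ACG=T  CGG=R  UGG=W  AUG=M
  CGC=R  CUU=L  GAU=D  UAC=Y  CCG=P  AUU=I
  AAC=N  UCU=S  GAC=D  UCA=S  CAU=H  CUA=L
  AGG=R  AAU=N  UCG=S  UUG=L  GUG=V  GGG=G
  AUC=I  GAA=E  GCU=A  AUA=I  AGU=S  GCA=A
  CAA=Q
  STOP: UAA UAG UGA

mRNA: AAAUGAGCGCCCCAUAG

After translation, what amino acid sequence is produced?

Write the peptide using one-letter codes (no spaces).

start AUG at pos 2
pos 2: AUG -> M; peptide=M
pos 5: AGC -> S; peptide=MS
pos 8: GCC -> A; peptide=MSA
pos 11: CCA -> P; peptide=MSAP
pos 14: UAG -> STOP

Answer: MSAP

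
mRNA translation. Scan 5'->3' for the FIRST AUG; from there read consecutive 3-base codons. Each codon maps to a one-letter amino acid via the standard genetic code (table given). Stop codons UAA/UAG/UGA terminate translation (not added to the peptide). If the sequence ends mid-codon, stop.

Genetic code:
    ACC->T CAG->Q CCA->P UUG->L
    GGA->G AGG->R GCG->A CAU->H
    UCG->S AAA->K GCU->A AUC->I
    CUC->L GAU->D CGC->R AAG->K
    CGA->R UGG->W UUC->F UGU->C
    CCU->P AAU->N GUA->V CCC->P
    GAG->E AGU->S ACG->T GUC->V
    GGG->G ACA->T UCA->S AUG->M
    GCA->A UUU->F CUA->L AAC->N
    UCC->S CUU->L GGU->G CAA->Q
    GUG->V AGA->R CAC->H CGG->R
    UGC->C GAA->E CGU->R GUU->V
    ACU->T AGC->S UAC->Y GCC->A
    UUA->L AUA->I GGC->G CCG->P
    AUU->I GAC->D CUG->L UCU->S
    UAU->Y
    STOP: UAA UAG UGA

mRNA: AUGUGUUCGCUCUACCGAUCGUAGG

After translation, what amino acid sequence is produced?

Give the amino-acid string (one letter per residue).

start AUG at pos 0
pos 0: AUG -> M; peptide=M
pos 3: UGU -> C; peptide=MC
pos 6: UCG -> S; peptide=MCS
pos 9: CUC -> L; peptide=MCSL
pos 12: UAC -> Y; peptide=MCSLY
pos 15: CGA -> R; peptide=MCSLYR
pos 18: UCG -> S; peptide=MCSLYRS
pos 21: UAG -> STOP

Answer: MCSLYRS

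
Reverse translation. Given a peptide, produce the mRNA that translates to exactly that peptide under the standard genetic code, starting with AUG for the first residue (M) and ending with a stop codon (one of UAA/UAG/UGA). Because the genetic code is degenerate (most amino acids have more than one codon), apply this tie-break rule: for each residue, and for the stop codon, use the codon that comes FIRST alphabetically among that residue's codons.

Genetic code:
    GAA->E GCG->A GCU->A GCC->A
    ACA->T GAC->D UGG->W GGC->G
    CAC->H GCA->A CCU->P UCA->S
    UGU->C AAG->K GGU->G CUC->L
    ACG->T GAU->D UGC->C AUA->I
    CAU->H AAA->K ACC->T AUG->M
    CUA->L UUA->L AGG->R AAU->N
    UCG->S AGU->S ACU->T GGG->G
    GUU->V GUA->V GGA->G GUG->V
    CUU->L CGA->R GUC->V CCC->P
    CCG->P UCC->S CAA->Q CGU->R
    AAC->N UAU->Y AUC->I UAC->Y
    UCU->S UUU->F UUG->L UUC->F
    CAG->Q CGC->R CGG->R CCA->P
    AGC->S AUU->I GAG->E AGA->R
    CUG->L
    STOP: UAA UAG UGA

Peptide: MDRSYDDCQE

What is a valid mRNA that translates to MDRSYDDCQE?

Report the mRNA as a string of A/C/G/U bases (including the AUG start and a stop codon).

Answer: mRNA: AUGGACAGAAGCUACGACGACUGCCAAGAAUAA

Derivation:
residue 1: M -> AUG (start codon)
residue 2: D codons sorted = GAC,GAU -> pick first = GAC
residue 3: R codons sorted = AGA,AGG,CGA,CGC,CGG,CGU -> pick first = AGA
residue 4: S codons sorted = AGC,AGU,UCA,UCC,UCG,UCU -> pick first = AGC
residue 5: Y codons sorted = UAC,UAU -> pick first = UAC
residue 6: D codons sorted = GAC,GAU -> pick first = GAC
residue 7: D codons sorted = GAC,GAU -> pick first = GAC
residue 8: C codons sorted = UGC,UGU -> pick first = UGC
residue 9: Q codons sorted = CAA,CAG -> pick first = CAA
residue 10: E codons sorted = GAA,GAG -> pick first = GAA
terminator: stop codons sorted = UAA,UAG,UGA -> pick first = UAA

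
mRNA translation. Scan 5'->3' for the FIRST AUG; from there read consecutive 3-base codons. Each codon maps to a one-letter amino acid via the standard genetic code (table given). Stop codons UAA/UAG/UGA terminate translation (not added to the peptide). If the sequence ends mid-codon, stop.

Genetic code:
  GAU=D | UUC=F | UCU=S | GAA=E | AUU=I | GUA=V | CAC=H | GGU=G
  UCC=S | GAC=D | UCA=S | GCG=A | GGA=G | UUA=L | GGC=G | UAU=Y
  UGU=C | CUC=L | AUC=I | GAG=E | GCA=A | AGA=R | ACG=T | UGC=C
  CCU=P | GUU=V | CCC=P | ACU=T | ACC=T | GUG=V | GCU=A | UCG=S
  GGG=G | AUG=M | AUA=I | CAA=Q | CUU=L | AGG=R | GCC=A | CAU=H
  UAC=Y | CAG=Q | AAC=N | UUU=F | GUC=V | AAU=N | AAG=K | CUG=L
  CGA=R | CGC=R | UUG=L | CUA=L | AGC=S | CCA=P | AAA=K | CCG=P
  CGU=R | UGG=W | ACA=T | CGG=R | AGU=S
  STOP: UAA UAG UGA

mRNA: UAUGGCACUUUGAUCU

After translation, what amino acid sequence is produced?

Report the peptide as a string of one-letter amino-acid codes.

start AUG at pos 1
pos 1: AUG -> M; peptide=M
pos 4: GCA -> A; peptide=MA
pos 7: CUU -> L; peptide=MAL
pos 10: UGA -> STOP

Answer: MAL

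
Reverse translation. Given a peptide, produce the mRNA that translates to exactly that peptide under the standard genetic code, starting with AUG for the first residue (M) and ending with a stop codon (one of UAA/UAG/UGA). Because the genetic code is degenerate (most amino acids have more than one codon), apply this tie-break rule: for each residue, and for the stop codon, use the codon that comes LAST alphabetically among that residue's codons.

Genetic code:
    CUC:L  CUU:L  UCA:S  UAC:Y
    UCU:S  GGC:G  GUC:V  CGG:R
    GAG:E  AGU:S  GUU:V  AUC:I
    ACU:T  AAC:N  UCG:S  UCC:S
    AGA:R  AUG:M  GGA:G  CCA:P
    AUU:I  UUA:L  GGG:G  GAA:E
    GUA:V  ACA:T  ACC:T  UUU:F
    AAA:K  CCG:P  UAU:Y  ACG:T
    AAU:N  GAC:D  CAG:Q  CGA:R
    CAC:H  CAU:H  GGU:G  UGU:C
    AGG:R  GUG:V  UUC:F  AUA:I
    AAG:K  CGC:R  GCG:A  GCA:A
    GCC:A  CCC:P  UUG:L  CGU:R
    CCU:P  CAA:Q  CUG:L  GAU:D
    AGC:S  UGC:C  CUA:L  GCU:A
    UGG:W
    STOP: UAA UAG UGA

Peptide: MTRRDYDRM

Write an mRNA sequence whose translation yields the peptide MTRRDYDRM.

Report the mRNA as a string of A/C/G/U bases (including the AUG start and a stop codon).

residue 1: M -> AUG (start codon)
residue 2: T codons sorted = ACA,ACC,ACG,ACU -> pick last = ACU
residue 3: R codons sorted = AGA,AGG,CGA,CGC,CGG,CGU -> pick last = CGU
residue 4: R codons sorted = AGA,AGG,CGA,CGC,CGG,CGU -> pick last = CGU
residue 5: D codons sorted = GAC,GAU -> pick last = GAU
residue 6: Y codons sorted = UAC,UAU -> pick last = UAU
residue 7: D codons sorted = GAC,GAU -> pick last = GAU
residue 8: R codons sorted = AGA,AGG,CGA,CGC,CGG,CGU -> pick last = CGU
residue 9: M -> AUG (only codon)
terminator: stop codons sorted = UAA,UAG,UGA -> pick last = UGA

Answer: mRNA: AUGACUCGUCGUGAUUAUGAUCGUAUGUGA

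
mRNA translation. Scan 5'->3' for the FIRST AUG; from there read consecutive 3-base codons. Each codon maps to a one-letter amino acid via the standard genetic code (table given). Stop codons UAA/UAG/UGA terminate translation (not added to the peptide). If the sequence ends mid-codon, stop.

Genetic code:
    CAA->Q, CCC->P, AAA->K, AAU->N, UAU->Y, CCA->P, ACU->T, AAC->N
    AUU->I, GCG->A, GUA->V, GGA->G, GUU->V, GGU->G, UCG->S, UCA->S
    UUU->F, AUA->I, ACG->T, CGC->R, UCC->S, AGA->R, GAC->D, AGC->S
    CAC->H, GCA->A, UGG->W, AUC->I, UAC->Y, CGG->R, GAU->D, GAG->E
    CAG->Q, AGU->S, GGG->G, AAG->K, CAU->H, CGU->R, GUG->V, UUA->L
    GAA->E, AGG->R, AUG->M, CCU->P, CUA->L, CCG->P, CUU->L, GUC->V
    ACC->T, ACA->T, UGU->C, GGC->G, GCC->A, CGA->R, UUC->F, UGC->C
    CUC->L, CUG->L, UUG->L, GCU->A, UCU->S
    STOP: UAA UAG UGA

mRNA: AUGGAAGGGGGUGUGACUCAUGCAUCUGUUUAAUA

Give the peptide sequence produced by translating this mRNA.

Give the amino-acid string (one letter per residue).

start AUG at pos 0
pos 0: AUG -> M; peptide=M
pos 3: GAA -> E; peptide=ME
pos 6: GGG -> G; peptide=MEG
pos 9: GGU -> G; peptide=MEGG
pos 12: GUG -> V; peptide=MEGGV
pos 15: ACU -> T; peptide=MEGGVT
pos 18: CAU -> H; peptide=MEGGVTH
pos 21: GCA -> A; peptide=MEGGVTHA
pos 24: UCU -> S; peptide=MEGGVTHAS
pos 27: GUU -> V; peptide=MEGGVTHASV
pos 30: UAA -> STOP

Answer: MEGGVTHASV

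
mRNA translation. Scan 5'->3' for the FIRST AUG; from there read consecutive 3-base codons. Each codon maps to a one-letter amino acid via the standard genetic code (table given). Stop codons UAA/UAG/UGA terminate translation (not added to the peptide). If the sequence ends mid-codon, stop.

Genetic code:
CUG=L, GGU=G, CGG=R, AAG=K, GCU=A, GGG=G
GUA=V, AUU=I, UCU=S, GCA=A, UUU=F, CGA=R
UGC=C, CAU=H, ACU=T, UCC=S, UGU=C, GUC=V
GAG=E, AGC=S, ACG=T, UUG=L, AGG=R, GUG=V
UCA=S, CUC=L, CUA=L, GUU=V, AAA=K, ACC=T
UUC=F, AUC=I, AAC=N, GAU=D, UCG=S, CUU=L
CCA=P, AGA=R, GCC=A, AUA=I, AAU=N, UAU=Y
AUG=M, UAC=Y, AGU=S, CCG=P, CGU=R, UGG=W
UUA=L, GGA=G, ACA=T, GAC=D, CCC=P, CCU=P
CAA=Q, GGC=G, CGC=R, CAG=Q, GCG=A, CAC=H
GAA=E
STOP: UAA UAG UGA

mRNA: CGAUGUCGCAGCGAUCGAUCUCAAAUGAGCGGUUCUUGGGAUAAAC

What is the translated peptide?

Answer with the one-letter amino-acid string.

start AUG at pos 2
pos 2: AUG -> M; peptide=M
pos 5: UCG -> S; peptide=MS
pos 8: CAG -> Q; peptide=MSQ
pos 11: CGA -> R; peptide=MSQR
pos 14: UCG -> S; peptide=MSQRS
pos 17: AUC -> I; peptide=MSQRSI
pos 20: UCA -> S; peptide=MSQRSIS
pos 23: AAU -> N; peptide=MSQRSISN
pos 26: GAG -> E; peptide=MSQRSISNE
pos 29: CGG -> R; peptide=MSQRSISNER
pos 32: UUC -> F; peptide=MSQRSISNERF
pos 35: UUG -> L; peptide=MSQRSISNERFL
pos 38: GGA -> G; peptide=MSQRSISNERFLG
pos 41: UAA -> STOP

Answer: MSQRSISNERFLG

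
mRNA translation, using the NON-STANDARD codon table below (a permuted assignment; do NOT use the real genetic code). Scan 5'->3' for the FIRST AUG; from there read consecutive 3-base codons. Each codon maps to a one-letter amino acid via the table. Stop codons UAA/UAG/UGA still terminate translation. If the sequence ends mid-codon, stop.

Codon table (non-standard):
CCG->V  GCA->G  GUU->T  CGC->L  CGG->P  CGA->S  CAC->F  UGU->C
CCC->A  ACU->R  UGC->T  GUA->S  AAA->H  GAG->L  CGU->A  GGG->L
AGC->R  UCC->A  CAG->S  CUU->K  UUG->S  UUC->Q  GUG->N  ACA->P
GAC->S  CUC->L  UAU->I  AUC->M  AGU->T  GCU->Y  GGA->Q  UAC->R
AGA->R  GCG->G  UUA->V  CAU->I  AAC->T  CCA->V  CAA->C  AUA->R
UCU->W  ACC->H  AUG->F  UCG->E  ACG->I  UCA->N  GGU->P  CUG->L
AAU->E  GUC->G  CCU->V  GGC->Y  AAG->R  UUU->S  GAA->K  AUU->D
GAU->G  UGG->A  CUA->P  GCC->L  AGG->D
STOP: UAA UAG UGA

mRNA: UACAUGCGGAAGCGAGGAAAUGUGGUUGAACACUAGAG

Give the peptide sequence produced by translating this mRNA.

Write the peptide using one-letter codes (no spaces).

Answer: FPRSQENTKF

Derivation:
start AUG at pos 3
pos 3: AUG -> F; peptide=F
pos 6: CGG -> P; peptide=FP
pos 9: AAG -> R; peptide=FPR
pos 12: CGA -> S; peptide=FPRS
pos 15: GGA -> Q; peptide=FPRSQ
pos 18: AAU -> E; peptide=FPRSQE
pos 21: GUG -> N; peptide=FPRSQEN
pos 24: GUU -> T; peptide=FPRSQENT
pos 27: GAA -> K; peptide=FPRSQENTK
pos 30: CAC -> F; peptide=FPRSQENTKF
pos 33: UAG -> STOP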